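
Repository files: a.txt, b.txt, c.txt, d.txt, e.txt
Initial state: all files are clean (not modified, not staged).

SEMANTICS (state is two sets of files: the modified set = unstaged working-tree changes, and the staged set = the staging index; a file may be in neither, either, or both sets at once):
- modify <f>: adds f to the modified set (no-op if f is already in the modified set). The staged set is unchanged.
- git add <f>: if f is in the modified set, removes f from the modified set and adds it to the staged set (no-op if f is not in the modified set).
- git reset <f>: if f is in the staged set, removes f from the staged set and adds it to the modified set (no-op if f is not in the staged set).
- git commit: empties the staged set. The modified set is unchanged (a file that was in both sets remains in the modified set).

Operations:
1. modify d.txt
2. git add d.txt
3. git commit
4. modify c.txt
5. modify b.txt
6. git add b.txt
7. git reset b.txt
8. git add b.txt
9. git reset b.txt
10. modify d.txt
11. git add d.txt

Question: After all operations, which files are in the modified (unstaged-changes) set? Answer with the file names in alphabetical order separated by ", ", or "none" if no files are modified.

Answer: b.txt, c.txt

Derivation:
After op 1 (modify d.txt): modified={d.txt} staged={none}
After op 2 (git add d.txt): modified={none} staged={d.txt}
After op 3 (git commit): modified={none} staged={none}
After op 4 (modify c.txt): modified={c.txt} staged={none}
After op 5 (modify b.txt): modified={b.txt, c.txt} staged={none}
After op 6 (git add b.txt): modified={c.txt} staged={b.txt}
After op 7 (git reset b.txt): modified={b.txt, c.txt} staged={none}
After op 8 (git add b.txt): modified={c.txt} staged={b.txt}
After op 9 (git reset b.txt): modified={b.txt, c.txt} staged={none}
After op 10 (modify d.txt): modified={b.txt, c.txt, d.txt} staged={none}
After op 11 (git add d.txt): modified={b.txt, c.txt} staged={d.txt}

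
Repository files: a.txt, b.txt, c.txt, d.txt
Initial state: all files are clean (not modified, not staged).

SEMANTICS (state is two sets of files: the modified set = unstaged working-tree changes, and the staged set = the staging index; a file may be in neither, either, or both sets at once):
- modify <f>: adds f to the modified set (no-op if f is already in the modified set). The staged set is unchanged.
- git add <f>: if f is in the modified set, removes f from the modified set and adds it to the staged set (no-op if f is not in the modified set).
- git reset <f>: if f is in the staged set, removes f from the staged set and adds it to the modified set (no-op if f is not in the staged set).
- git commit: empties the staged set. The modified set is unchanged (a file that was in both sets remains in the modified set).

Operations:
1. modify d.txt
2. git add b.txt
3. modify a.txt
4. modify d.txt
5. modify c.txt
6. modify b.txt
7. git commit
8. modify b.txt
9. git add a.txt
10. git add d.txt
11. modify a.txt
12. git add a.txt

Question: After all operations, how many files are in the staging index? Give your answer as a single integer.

Answer: 2

Derivation:
After op 1 (modify d.txt): modified={d.txt} staged={none}
After op 2 (git add b.txt): modified={d.txt} staged={none}
After op 3 (modify a.txt): modified={a.txt, d.txt} staged={none}
After op 4 (modify d.txt): modified={a.txt, d.txt} staged={none}
After op 5 (modify c.txt): modified={a.txt, c.txt, d.txt} staged={none}
After op 6 (modify b.txt): modified={a.txt, b.txt, c.txt, d.txt} staged={none}
After op 7 (git commit): modified={a.txt, b.txt, c.txt, d.txt} staged={none}
After op 8 (modify b.txt): modified={a.txt, b.txt, c.txt, d.txt} staged={none}
After op 9 (git add a.txt): modified={b.txt, c.txt, d.txt} staged={a.txt}
After op 10 (git add d.txt): modified={b.txt, c.txt} staged={a.txt, d.txt}
After op 11 (modify a.txt): modified={a.txt, b.txt, c.txt} staged={a.txt, d.txt}
After op 12 (git add a.txt): modified={b.txt, c.txt} staged={a.txt, d.txt}
Final staged set: {a.txt, d.txt} -> count=2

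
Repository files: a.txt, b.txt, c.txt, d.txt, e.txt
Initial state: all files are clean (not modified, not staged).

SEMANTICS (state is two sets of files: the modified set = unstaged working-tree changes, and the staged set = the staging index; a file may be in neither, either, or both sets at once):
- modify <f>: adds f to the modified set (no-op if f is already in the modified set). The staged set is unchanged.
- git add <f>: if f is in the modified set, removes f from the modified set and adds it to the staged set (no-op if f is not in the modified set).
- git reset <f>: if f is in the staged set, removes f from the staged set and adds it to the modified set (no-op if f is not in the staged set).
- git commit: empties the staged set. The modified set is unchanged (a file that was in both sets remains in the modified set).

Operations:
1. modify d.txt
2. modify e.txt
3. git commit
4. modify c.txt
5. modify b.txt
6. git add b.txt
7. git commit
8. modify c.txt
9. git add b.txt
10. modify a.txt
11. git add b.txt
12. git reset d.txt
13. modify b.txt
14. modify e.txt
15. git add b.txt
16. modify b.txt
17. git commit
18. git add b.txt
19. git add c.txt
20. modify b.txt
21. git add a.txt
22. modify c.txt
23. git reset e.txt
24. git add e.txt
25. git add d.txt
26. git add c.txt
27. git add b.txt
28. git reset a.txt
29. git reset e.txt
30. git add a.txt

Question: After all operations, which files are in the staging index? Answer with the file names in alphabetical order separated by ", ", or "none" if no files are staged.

After op 1 (modify d.txt): modified={d.txt} staged={none}
After op 2 (modify e.txt): modified={d.txt, e.txt} staged={none}
After op 3 (git commit): modified={d.txt, e.txt} staged={none}
After op 4 (modify c.txt): modified={c.txt, d.txt, e.txt} staged={none}
After op 5 (modify b.txt): modified={b.txt, c.txt, d.txt, e.txt} staged={none}
After op 6 (git add b.txt): modified={c.txt, d.txt, e.txt} staged={b.txt}
After op 7 (git commit): modified={c.txt, d.txt, e.txt} staged={none}
After op 8 (modify c.txt): modified={c.txt, d.txt, e.txt} staged={none}
After op 9 (git add b.txt): modified={c.txt, d.txt, e.txt} staged={none}
After op 10 (modify a.txt): modified={a.txt, c.txt, d.txt, e.txt} staged={none}
After op 11 (git add b.txt): modified={a.txt, c.txt, d.txt, e.txt} staged={none}
After op 12 (git reset d.txt): modified={a.txt, c.txt, d.txt, e.txt} staged={none}
After op 13 (modify b.txt): modified={a.txt, b.txt, c.txt, d.txt, e.txt} staged={none}
After op 14 (modify e.txt): modified={a.txt, b.txt, c.txt, d.txt, e.txt} staged={none}
After op 15 (git add b.txt): modified={a.txt, c.txt, d.txt, e.txt} staged={b.txt}
After op 16 (modify b.txt): modified={a.txt, b.txt, c.txt, d.txt, e.txt} staged={b.txt}
After op 17 (git commit): modified={a.txt, b.txt, c.txt, d.txt, e.txt} staged={none}
After op 18 (git add b.txt): modified={a.txt, c.txt, d.txt, e.txt} staged={b.txt}
After op 19 (git add c.txt): modified={a.txt, d.txt, e.txt} staged={b.txt, c.txt}
After op 20 (modify b.txt): modified={a.txt, b.txt, d.txt, e.txt} staged={b.txt, c.txt}
After op 21 (git add a.txt): modified={b.txt, d.txt, e.txt} staged={a.txt, b.txt, c.txt}
After op 22 (modify c.txt): modified={b.txt, c.txt, d.txt, e.txt} staged={a.txt, b.txt, c.txt}
After op 23 (git reset e.txt): modified={b.txt, c.txt, d.txt, e.txt} staged={a.txt, b.txt, c.txt}
After op 24 (git add e.txt): modified={b.txt, c.txt, d.txt} staged={a.txt, b.txt, c.txt, e.txt}
After op 25 (git add d.txt): modified={b.txt, c.txt} staged={a.txt, b.txt, c.txt, d.txt, e.txt}
After op 26 (git add c.txt): modified={b.txt} staged={a.txt, b.txt, c.txt, d.txt, e.txt}
After op 27 (git add b.txt): modified={none} staged={a.txt, b.txt, c.txt, d.txt, e.txt}
After op 28 (git reset a.txt): modified={a.txt} staged={b.txt, c.txt, d.txt, e.txt}
After op 29 (git reset e.txt): modified={a.txt, e.txt} staged={b.txt, c.txt, d.txt}
After op 30 (git add a.txt): modified={e.txt} staged={a.txt, b.txt, c.txt, d.txt}

Answer: a.txt, b.txt, c.txt, d.txt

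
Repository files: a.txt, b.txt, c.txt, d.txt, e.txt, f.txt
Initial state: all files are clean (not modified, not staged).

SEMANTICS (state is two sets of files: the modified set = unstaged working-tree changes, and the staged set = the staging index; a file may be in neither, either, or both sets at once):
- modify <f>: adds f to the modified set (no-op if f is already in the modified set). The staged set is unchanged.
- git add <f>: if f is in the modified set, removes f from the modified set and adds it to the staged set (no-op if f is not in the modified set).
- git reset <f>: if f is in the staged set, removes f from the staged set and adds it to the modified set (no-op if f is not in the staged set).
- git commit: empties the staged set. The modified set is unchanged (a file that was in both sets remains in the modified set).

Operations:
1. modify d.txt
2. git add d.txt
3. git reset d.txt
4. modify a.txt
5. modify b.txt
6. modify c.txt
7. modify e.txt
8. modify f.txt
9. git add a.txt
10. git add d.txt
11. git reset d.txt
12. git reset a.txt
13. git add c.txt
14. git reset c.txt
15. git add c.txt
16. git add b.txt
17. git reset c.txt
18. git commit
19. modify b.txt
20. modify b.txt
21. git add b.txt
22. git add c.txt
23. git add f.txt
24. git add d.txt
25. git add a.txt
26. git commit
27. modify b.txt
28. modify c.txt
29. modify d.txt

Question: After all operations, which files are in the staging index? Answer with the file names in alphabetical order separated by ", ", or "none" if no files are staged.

After op 1 (modify d.txt): modified={d.txt} staged={none}
After op 2 (git add d.txt): modified={none} staged={d.txt}
After op 3 (git reset d.txt): modified={d.txt} staged={none}
After op 4 (modify a.txt): modified={a.txt, d.txt} staged={none}
After op 5 (modify b.txt): modified={a.txt, b.txt, d.txt} staged={none}
After op 6 (modify c.txt): modified={a.txt, b.txt, c.txt, d.txt} staged={none}
After op 7 (modify e.txt): modified={a.txt, b.txt, c.txt, d.txt, e.txt} staged={none}
After op 8 (modify f.txt): modified={a.txt, b.txt, c.txt, d.txt, e.txt, f.txt} staged={none}
After op 9 (git add a.txt): modified={b.txt, c.txt, d.txt, e.txt, f.txt} staged={a.txt}
After op 10 (git add d.txt): modified={b.txt, c.txt, e.txt, f.txt} staged={a.txt, d.txt}
After op 11 (git reset d.txt): modified={b.txt, c.txt, d.txt, e.txt, f.txt} staged={a.txt}
After op 12 (git reset a.txt): modified={a.txt, b.txt, c.txt, d.txt, e.txt, f.txt} staged={none}
After op 13 (git add c.txt): modified={a.txt, b.txt, d.txt, e.txt, f.txt} staged={c.txt}
After op 14 (git reset c.txt): modified={a.txt, b.txt, c.txt, d.txt, e.txt, f.txt} staged={none}
After op 15 (git add c.txt): modified={a.txt, b.txt, d.txt, e.txt, f.txt} staged={c.txt}
After op 16 (git add b.txt): modified={a.txt, d.txt, e.txt, f.txt} staged={b.txt, c.txt}
After op 17 (git reset c.txt): modified={a.txt, c.txt, d.txt, e.txt, f.txt} staged={b.txt}
After op 18 (git commit): modified={a.txt, c.txt, d.txt, e.txt, f.txt} staged={none}
After op 19 (modify b.txt): modified={a.txt, b.txt, c.txt, d.txt, e.txt, f.txt} staged={none}
After op 20 (modify b.txt): modified={a.txt, b.txt, c.txt, d.txt, e.txt, f.txt} staged={none}
After op 21 (git add b.txt): modified={a.txt, c.txt, d.txt, e.txt, f.txt} staged={b.txt}
After op 22 (git add c.txt): modified={a.txt, d.txt, e.txt, f.txt} staged={b.txt, c.txt}
After op 23 (git add f.txt): modified={a.txt, d.txt, e.txt} staged={b.txt, c.txt, f.txt}
After op 24 (git add d.txt): modified={a.txt, e.txt} staged={b.txt, c.txt, d.txt, f.txt}
After op 25 (git add a.txt): modified={e.txt} staged={a.txt, b.txt, c.txt, d.txt, f.txt}
After op 26 (git commit): modified={e.txt} staged={none}
After op 27 (modify b.txt): modified={b.txt, e.txt} staged={none}
After op 28 (modify c.txt): modified={b.txt, c.txt, e.txt} staged={none}
After op 29 (modify d.txt): modified={b.txt, c.txt, d.txt, e.txt} staged={none}

Answer: none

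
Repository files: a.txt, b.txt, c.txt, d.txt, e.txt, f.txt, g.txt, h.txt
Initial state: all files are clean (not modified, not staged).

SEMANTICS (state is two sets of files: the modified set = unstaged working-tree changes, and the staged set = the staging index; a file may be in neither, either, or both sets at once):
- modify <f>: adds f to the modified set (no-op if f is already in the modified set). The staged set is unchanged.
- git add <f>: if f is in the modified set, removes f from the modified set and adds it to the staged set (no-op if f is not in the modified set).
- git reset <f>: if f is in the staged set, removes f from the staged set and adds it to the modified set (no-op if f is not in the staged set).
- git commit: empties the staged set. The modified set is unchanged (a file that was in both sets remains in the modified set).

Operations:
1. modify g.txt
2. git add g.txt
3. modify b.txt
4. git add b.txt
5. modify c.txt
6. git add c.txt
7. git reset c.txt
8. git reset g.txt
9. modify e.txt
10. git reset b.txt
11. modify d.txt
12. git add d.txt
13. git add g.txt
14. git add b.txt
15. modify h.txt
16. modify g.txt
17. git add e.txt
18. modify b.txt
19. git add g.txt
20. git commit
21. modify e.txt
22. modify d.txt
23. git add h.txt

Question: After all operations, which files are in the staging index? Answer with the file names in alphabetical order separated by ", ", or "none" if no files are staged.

Answer: h.txt

Derivation:
After op 1 (modify g.txt): modified={g.txt} staged={none}
After op 2 (git add g.txt): modified={none} staged={g.txt}
After op 3 (modify b.txt): modified={b.txt} staged={g.txt}
After op 4 (git add b.txt): modified={none} staged={b.txt, g.txt}
After op 5 (modify c.txt): modified={c.txt} staged={b.txt, g.txt}
After op 6 (git add c.txt): modified={none} staged={b.txt, c.txt, g.txt}
After op 7 (git reset c.txt): modified={c.txt} staged={b.txt, g.txt}
After op 8 (git reset g.txt): modified={c.txt, g.txt} staged={b.txt}
After op 9 (modify e.txt): modified={c.txt, e.txt, g.txt} staged={b.txt}
After op 10 (git reset b.txt): modified={b.txt, c.txt, e.txt, g.txt} staged={none}
After op 11 (modify d.txt): modified={b.txt, c.txt, d.txt, e.txt, g.txt} staged={none}
After op 12 (git add d.txt): modified={b.txt, c.txt, e.txt, g.txt} staged={d.txt}
After op 13 (git add g.txt): modified={b.txt, c.txt, e.txt} staged={d.txt, g.txt}
After op 14 (git add b.txt): modified={c.txt, e.txt} staged={b.txt, d.txt, g.txt}
After op 15 (modify h.txt): modified={c.txt, e.txt, h.txt} staged={b.txt, d.txt, g.txt}
After op 16 (modify g.txt): modified={c.txt, e.txt, g.txt, h.txt} staged={b.txt, d.txt, g.txt}
After op 17 (git add e.txt): modified={c.txt, g.txt, h.txt} staged={b.txt, d.txt, e.txt, g.txt}
After op 18 (modify b.txt): modified={b.txt, c.txt, g.txt, h.txt} staged={b.txt, d.txt, e.txt, g.txt}
After op 19 (git add g.txt): modified={b.txt, c.txt, h.txt} staged={b.txt, d.txt, e.txt, g.txt}
After op 20 (git commit): modified={b.txt, c.txt, h.txt} staged={none}
After op 21 (modify e.txt): modified={b.txt, c.txt, e.txt, h.txt} staged={none}
After op 22 (modify d.txt): modified={b.txt, c.txt, d.txt, e.txt, h.txt} staged={none}
After op 23 (git add h.txt): modified={b.txt, c.txt, d.txt, e.txt} staged={h.txt}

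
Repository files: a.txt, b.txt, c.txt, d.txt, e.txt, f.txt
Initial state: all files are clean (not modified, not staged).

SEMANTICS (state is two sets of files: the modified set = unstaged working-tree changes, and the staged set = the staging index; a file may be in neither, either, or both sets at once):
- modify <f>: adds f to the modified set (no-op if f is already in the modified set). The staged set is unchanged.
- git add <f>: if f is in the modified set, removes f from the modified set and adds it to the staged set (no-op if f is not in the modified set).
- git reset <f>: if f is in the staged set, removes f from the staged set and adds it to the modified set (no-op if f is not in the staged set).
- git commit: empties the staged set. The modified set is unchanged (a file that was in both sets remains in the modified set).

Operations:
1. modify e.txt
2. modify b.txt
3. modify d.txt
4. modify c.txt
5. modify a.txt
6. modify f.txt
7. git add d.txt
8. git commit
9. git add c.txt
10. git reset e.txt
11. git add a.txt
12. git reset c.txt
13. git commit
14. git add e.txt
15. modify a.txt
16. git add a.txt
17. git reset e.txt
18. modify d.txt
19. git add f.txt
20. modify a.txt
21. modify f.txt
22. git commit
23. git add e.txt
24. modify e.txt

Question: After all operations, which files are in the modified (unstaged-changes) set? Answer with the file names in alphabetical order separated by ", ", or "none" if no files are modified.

After op 1 (modify e.txt): modified={e.txt} staged={none}
After op 2 (modify b.txt): modified={b.txt, e.txt} staged={none}
After op 3 (modify d.txt): modified={b.txt, d.txt, e.txt} staged={none}
After op 4 (modify c.txt): modified={b.txt, c.txt, d.txt, e.txt} staged={none}
After op 5 (modify a.txt): modified={a.txt, b.txt, c.txt, d.txt, e.txt} staged={none}
After op 6 (modify f.txt): modified={a.txt, b.txt, c.txt, d.txt, e.txt, f.txt} staged={none}
After op 7 (git add d.txt): modified={a.txt, b.txt, c.txt, e.txt, f.txt} staged={d.txt}
After op 8 (git commit): modified={a.txt, b.txt, c.txt, e.txt, f.txt} staged={none}
After op 9 (git add c.txt): modified={a.txt, b.txt, e.txt, f.txt} staged={c.txt}
After op 10 (git reset e.txt): modified={a.txt, b.txt, e.txt, f.txt} staged={c.txt}
After op 11 (git add a.txt): modified={b.txt, e.txt, f.txt} staged={a.txt, c.txt}
After op 12 (git reset c.txt): modified={b.txt, c.txt, e.txt, f.txt} staged={a.txt}
After op 13 (git commit): modified={b.txt, c.txt, e.txt, f.txt} staged={none}
After op 14 (git add e.txt): modified={b.txt, c.txt, f.txt} staged={e.txt}
After op 15 (modify a.txt): modified={a.txt, b.txt, c.txt, f.txt} staged={e.txt}
After op 16 (git add a.txt): modified={b.txt, c.txt, f.txt} staged={a.txt, e.txt}
After op 17 (git reset e.txt): modified={b.txt, c.txt, e.txt, f.txt} staged={a.txt}
After op 18 (modify d.txt): modified={b.txt, c.txt, d.txt, e.txt, f.txt} staged={a.txt}
After op 19 (git add f.txt): modified={b.txt, c.txt, d.txt, e.txt} staged={a.txt, f.txt}
After op 20 (modify a.txt): modified={a.txt, b.txt, c.txt, d.txt, e.txt} staged={a.txt, f.txt}
After op 21 (modify f.txt): modified={a.txt, b.txt, c.txt, d.txt, e.txt, f.txt} staged={a.txt, f.txt}
After op 22 (git commit): modified={a.txt, b.txt, c.txt, d.txt, e.txt, f.txt} staged={none}
After op 23 (git add e.txt): modified={a.txt, b.txt, c.txt, d.txt, f.txt} staged={e.txt}
After op 24 (modify e.txt): modified={a.txt, b.txt, c.txt, d.txt, e.txt, f.txt} staged={e.txt}

Answer: a.txt, b.txt, c.txt, d.txt, e.txt, f.txt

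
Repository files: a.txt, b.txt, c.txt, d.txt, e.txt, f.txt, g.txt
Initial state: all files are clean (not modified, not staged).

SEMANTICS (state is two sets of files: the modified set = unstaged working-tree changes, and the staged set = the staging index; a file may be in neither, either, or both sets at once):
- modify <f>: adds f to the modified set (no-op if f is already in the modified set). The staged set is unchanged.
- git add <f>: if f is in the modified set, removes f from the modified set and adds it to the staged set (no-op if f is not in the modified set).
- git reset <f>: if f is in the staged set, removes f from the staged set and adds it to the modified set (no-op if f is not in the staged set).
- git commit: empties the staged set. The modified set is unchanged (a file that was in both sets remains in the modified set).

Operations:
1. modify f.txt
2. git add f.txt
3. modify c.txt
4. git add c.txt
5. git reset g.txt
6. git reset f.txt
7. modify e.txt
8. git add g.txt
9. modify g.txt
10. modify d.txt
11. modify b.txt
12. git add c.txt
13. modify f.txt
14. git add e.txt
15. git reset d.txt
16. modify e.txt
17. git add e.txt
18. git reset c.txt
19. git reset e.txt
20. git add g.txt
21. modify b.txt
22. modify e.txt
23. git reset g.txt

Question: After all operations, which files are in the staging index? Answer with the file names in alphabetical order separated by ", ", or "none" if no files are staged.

Answer: none

Derivation:
After op 1 (modify f.txt): modified={f.txt} staged={none}
After op 2 (git add f.txt): modified={none} staged={f.txt}
After op 3 (modify c.txt): modified={c.txt} staged={f.txt}
After op 4 (git add c.txt): modified={none} staged={c.txt, f.txt}
After op 5 (git reset g.txt): modified={none} staged={c.txt, f.txt}
After op 6 (git reset f.txt): modified={f.txt} staged={c.txt}
After op 7 (modify e.txt): modified={e.txt, f.txt} staged={c.txt}
After op 8 (git add g.txt): modified={e.txt, f.txt} staged={c.txt}
After op 9 (modify g.txt): modified={e.txt, f.txt, g.txt} staged={c.txt}
After op 10 (modify d.txt): modified={d.txt, e.txt, f.txt, g.txt} staged={c.txt}
After op 11 (modify b.txt): modified={b.txt, d.txt, e.txt, f.txt, g.txt} staged={c.txt}
After op 12 (git add c.txt): modified={b.txt, d.txt, e.txt, f.txt, g.txt} staged={c.txt}
After op 13 (modify f.txt): modified={b.txt, d.txt, e.txt, f.txt, g.txt} staged={c.txt}
After op 14 (git add e.txt): modified={b.txt, d.txt, f.txt, g.txt} staged={c.txt, e.txt}
After op 15 (git reset d.txt): modified={b.txt, d.txt, f.txt, g.txt} staged={c.txt, e.txt}
After op 16 (modify e.txt): modified={b.txt, d.txt, e.txt, f.txt, g.txt} staged={c.txt, e.txt}
After op 17 (git add e.txt): modified={b.txt, d.txt, f.txt, g.txt} staged={c.txt, e.txt}
After op 18 (git reset c.txt): modified={b.txt, c.txt, d.txt, f.txt, g.txt} staged={e.txt}
After op 19 (git reset e.txt): modified={b.txt, c.txt, d.txt, e.txt, f.txt, g.txt} staged={none}
After op 20 (git add g.txt): modified={b.txt, c.txt, d.txt, e.txt, f.txt} staged={g.txt}
After op 21 (modify b.txt): modified={b.txt, c.txt, d.txt, e.txt, f.txt} staged={g.txt}
After op 22 (modify e.txt): modified={b.txt, c.txt, d.txt, e.txt, f.txt} staged={g.txt}
After op 23 (git reset g.txt): modified={b.txt, c.txt, d.txt, e.txt, f.txt, g.txt} staged={none}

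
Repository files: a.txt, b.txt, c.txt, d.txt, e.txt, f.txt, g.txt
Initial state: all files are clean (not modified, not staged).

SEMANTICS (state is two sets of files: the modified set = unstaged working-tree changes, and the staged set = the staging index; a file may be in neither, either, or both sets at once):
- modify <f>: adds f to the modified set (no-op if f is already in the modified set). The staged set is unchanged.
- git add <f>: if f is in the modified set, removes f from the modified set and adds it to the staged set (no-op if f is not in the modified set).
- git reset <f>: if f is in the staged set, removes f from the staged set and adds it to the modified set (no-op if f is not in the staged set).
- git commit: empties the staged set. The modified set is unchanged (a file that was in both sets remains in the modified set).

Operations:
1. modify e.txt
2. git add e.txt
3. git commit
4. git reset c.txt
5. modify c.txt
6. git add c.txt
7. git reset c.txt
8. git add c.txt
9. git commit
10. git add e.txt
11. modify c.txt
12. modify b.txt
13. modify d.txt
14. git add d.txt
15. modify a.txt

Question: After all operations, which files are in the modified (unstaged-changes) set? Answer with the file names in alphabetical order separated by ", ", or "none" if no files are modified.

After op 1 (modify e.txt): modified={e.txt} staged={none}
After op 2 (git add e.txt): modified={none} staged={e.txt}
After op 3 (git commit): modified={none} staged={none}
After op 4 (git reset c.txt): modified={none} staged={none}
After op 5 (modify c.txt): modified={c.txt} staged={none}
After op 6 (git add c.txt): modified={none} staged={c.txt}
After op 7 (git reset c.txt): modified={c.txt} staged={none}
After op 8 (git add c.txt): modified={none} staged={c.txt}
After op 9 (git commit): modified={none} staged={none}
After op 10 (git add e.txt): modified={none} staged={none}
After op 11 (modify c.txt): modified={c.txt} staged={none}
After op 12 (modify b.txt): modified={b.txt, c.txt} staged={none}
After op 13 (modify d.txt): modified={b.txt, c.txt, d.txt} staged={none}
After op 14 (git add d.txt): modified={b.txt, c.txt} staged={d.txt}
After op 15 (modify a.txt): modified={a.txt, b.txt, c.txt} staged={d.txt}

Answer: a.txt, b.txt, c.txt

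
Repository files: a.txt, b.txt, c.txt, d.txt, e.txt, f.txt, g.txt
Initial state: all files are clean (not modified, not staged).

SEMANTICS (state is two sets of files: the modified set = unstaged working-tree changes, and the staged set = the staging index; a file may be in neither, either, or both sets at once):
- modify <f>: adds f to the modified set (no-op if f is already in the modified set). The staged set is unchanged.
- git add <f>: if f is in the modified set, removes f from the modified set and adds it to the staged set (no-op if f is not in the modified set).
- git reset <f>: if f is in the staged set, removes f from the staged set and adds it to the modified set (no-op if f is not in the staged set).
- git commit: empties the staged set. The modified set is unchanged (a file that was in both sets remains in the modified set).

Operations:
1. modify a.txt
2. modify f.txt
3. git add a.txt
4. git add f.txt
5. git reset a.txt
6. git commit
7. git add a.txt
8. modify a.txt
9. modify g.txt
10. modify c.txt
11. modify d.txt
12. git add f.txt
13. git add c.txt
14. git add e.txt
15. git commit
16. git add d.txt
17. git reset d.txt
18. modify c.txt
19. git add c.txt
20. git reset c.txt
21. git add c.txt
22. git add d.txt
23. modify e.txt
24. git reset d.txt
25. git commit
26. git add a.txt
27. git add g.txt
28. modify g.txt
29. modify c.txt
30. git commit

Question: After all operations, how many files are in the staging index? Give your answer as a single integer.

Answer: 0

Derivation:
After op 1 (modify a.txt): modified={a.txt} staged={none}
After op 2 (modify f.txt): modified={a.txt, f.txt} staged={none}
After op 3 (git add a.txt): modified={f.txt} staged={a.txt}
After op 4 (git add f.txt): modified={none} staged={a.txt, f.txt}
After op 5 (git reset a.txt): modified={a.txt} staged={f.txt}
After op 6 (git commit): modified={a.txt} staged={none}
After op 7 (git add a.txt): modified={none} staged={a.txt}
After op 8 (modify a.txt): modified={a.txt} staged={a.txt}
After op 9 (modify g.txt): modified={a.txt, g.txt} staged={a.txt}
After op 10 (modify c.txt): modified={a.txt, c.txt, g.txt} staged={a.txt}
After op 11 (modify d.txt): modified={a.txt, c.txt, d.txt, g.txt} staged={a.txt}
After op 12 (git add f.txt): modified={a.txt, c.txt, d.txt, g.txt} staged={a.txt}
After op 13 (git add c.txt): modified={a.txt, d.txt, g.txt} staged={a.txt, c.txt}
After op 14 (git add e.txt): modified={a.txt, d.txt, g.txt} staged={a.txt, c.txt}
After op 15 (git commit): modified={a.txt, d.txt, g.txt} staged={none}
After op 16 (git add d.txt): modified={a.txt, g.txt} staged={d.txt}
After op 17 (git reset d.txt): modified={a.txt, d.txt, g.txt} staged={none}
After op 18 (modify c.txt): modified={a.txt, c.txt, d.txt, g.txt} staged={none}
After op 19 (git add c.txt): modified={a.txt, d.txt, g.txt} staged={c.txt}
After op 20 (git reset c.txt): modified={a.txt, c.txt, d.txt, g.txt} staged={none}
After op 21 (git add c.txt): modified={a.txt, d.txt, g.txt} staged={c.txt}
After op 22 (git add d.txt): modified={a.txt, g.txt} staged={c.txt, d.txt}
After op 23 (modify e.txt): modified={a.txt, e.txt, g.txt} staged={c.txt, d.txt}
After op 24 (git reset d.txt): modified={a.txt, d.txt, e.txt, g.txt} staged={c.txt}
After op 25 (git commit): modified={a.txt, d.txt, e.txt, g.txt} staged={none}
After op 26 (git add a.txt): modified={d.txt, e.txt, g.txt} staged={a.txt}
After op 27 (git add g.txt): modified={d.txt, e.txt} staged={a.txt, g.txt}
After op 28 (modify g.txt): modified={d.txt, e.txt, g.txt} staged={a.txt, g.txt}
After op 29 (modify c.txt): modified={c.txt, d.txt, e.txt, g.txt} staged={a.txt, g.txt}
After op 30 (git commit): modified={c.txt, d.txt, e.txt, g.txt} staged={none}
Final staged set: {none} -> count=0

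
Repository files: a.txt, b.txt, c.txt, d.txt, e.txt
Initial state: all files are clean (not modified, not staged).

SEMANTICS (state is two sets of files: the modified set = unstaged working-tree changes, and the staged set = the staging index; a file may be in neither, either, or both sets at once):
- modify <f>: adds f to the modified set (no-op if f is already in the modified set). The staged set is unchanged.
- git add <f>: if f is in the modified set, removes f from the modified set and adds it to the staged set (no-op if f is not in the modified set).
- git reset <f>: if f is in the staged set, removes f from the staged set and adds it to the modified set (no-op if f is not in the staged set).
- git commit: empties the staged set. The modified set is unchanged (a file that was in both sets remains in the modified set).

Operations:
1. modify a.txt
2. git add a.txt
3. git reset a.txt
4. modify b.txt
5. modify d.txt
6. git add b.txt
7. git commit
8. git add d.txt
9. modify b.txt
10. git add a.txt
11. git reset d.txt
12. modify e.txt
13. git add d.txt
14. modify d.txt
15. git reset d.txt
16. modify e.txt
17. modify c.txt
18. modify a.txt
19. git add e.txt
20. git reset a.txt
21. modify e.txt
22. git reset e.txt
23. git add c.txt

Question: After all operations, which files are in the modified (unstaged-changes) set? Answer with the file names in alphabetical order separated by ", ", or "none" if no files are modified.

After op 1 (modify a.txt): modified={a.txt} staged={none}
After op 2 (git add a.txt): modified={none} staged={a.txt}
After op 3 (git reset a.txt): modified={a.txt} staged={none}
After op 4 (modify b.txt): modified={a.txt, b.txt} staged={none}
After op 5 (modify d.txt): modified={a.txt, b.txt, d.txt} staged={none}
After op 6 (git add b.txt): modified={a.txt, d.txt} staged={b.txt}
After op 7 (git commit): modified={a.txt, d.txt} staged={none}
After op 8 (git add d.txt): modified={a.txt} staged={d.txt}
After op 9 (modify b.txt): modified={a.txt, b.txt} staged={d.txt}
After op 10 (git add a.txt): modified={b.txt} staged={a.txt, d.txt}
After op 11 (git reset d.txt): modified={b.txt, d.txt} staged={a.txt}
After op 12 (modify e.txt): modified={b.txt, d.txt, e.txt} staged={a.txt}
After op 13 (git add d.txt): modified={b.txt, e.txt} staged={a.txt, d.txt}
After op 14 (modify d.txt): modified={b.txt, d.txt, e.txt} staged={a.txt, d.txt}
After op 15 (git reset d.txt): modified={b.txt, d.txt, e.txt} staged={a.txt}
After op 16 (modify e.txt): modified={b.txt, d.txt, e.txt} staged={a.txt}
After op 17 (modify c.txt): modified={b.txt, c.txt, d.txt, e.txt} staged={a.txt}
After op 18 (modify a.txt): modified={a.txt, b.txt, c.txt, d.txt, e.txt} staged={a.txt}
After op 19 (git add e.txt): modified={a.txt, b.txt, c.txt, d.txt} staged={a.txt, e.txt}
After op 20 (git reset a.txt): modified={a.txt, b.txt, c.txt, d.txt} staged={e.txt}
After op 21 (modify e.txt): modified={a.txt, b.txt, c.txt, d.txt, e.txt} staged={e.txt}
After op 22 (git reset e.txt): modified={a.txt, b.txt, c.txt, d.txt, e.txt} staged={none}
After op 23 (git add c.txt): modified={a.txt, b.txt, d.txt, e.txt} staged={c.txt}

Answer: a.txt, b.txt, d.txt, e.txt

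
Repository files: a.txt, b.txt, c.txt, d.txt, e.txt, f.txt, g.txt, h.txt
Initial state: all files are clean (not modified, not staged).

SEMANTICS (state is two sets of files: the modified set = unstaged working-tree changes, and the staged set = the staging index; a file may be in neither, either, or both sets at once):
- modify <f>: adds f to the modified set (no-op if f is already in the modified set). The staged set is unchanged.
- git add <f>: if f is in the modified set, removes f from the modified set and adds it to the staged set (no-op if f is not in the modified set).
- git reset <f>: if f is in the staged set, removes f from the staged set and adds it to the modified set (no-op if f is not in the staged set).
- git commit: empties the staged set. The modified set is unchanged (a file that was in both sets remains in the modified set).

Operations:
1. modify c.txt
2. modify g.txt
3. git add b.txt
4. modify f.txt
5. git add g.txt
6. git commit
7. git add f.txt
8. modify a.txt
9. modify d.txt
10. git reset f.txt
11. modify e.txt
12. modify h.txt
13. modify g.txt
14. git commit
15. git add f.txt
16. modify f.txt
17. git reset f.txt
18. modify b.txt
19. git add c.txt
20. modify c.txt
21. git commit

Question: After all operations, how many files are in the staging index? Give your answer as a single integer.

After op 1 (modify c.txt): modified={c.txt} staged={none}
After op 2 (modify g.txt): modified={c.txt, g.txt} staged={none}
After op 3 (git add b.txt): modified={c.txt, g.txt} staged={none}
After op 4 (modify f.txt): modified={c.txt, f.txt, g.txt} staged={none}
After op 5 (git add g.txt): modified={c.txt, f.txt} staged={g.txt}
After op 6 (git commit): modified={c.txt, f.txt} staged={none}
After op 7 (git add f.txt): modified={c.txt} staged={f.txt}
After op 8 (modify a.txt): modified={a.txt, c.txt} staged={f.txt}
After op 9 (modify d.txt): modified={a.txt, c.txt, d.txt} staged={f.txt}
After op 10 (git reset f.txt): modified={a.txt, c.txt, d.txt, f.txt} staged={none}
After op 11 (modify e.txt): modified={a.txt, c.txt, d.txt, e.txt, f.txt} staged={none}
After op 12 (modify h.txt): modified={a.txt, c.txt, d.txt, e.txt, f.txt, h.txt} staged={none}
After op 13 (modify g.txt): modified={a.txt, c.txt, d.txt, e.txt, f.txt, g.txt, h.txt} staged={none}
After op 14 (git commit): modified={a.txt, c.txt, d.txt, e.txt, f.txt, g.txt, h.txt} staged={none}
After op 15 (git add f.txt): modified={a.txt, c.txt, d.txt, e.txt, g.txt, h.txt} staged={f.txt}
After op 16 (modify f.txt): modified={a.txt, c.txt, d.txt, e.txt, f.txt, g.txt, h.txt} staged={f.txt}
After op 17 (git reset f.txt): modified={a.txt, c.txt, d.txt, e.txt, f.txt, g.txt, h.txt} staged={none}
After op 18 (modify b.txt): modified={a.txt, b.txt, c.txt, d.txt, e.txt, f.txt, g.txt, h.txt} staged={none}
After op 19 (git add c.txt): modified={a.txt, b.txt, d.txt, e.txt, f.txt, g.txt, h.txt} staged={c.txt}
After op 20 (modify c.txt): modified={a.txt, b.txt, c.txt, d.txt, e.txt, f.txt, g.txt, h.txt} staged={c.txt}
After op 21 (git commit): modified={a.txt, b.txt, c.txt, d.txt, e.txt, f.txt, g.txt, h.txt} staged={none}
Final staged set: {none} -> count=0

Answer: 0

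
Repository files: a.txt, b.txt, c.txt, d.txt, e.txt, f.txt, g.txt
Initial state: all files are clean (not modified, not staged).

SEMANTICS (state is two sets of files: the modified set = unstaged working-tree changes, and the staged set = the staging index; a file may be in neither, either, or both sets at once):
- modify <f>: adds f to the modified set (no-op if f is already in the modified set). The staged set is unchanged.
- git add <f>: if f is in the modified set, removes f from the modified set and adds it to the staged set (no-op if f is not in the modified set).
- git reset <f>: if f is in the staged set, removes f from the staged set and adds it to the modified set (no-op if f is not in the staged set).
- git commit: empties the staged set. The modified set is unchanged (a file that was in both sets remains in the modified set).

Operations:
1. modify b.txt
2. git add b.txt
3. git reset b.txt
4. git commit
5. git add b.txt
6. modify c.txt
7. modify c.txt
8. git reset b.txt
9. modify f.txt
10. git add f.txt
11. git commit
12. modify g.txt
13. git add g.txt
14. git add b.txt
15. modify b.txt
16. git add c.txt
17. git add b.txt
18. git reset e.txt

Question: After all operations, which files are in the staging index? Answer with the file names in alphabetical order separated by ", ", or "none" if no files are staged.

After op 1 (modify b.txt): modified={b.txt} staged={none}
After op 2 (git add b.txt): modified={none} staged={b.txt}
After op 3 (git reset b.txt): modified={b.txt} staged={none}
After op 4 (git commit): modified={b.txt} staged={none}
After op 5 (git add b.txt): modified={none} staged={b.txt}
After op 6 (modify c.txt): modified={c.txt} staged={b.txt}
After op 7 (modify c.txt): modified={c.txt} staged={b.txt}
After op 8 (git reset b.txt): modified={b.txt, c.txt} staged={none}
After op 9 (modify f.txt): modified={b.txt, c.txt, f.txt} staged={none}
After op 10 (git add f.txt): modified={b.txt, c.txt} staged={f.txt}
After op 11 (git commit): modified={b.txt, c.txt} staged={none}
After op 12 (modify g.txt): modified={b.txt, c.txt, g.txt} staged={none}
After op 13 (git add g.txt): modified={b.txt, c.txt} staged={g.txt}
After op 14 (git add b.txt): modified={c.txt} staged={b.txt, g.txt}
After op 15 (modify b.txt): modified={b.txt, c.txt} staged={b.txt, g.txt}
After op 16 (git add c.txt): modified={b.txt} staged={b.txt, c.txt, g.txt}
After op 17 (git add b.txt): modified={none} staged={b.txt, c.txt, g.txt}
After op 18 (git reset e.txt): modified={none} staged={b.txt, c.txt, g.txt}

Answer: b.txt, c.txt, g.txt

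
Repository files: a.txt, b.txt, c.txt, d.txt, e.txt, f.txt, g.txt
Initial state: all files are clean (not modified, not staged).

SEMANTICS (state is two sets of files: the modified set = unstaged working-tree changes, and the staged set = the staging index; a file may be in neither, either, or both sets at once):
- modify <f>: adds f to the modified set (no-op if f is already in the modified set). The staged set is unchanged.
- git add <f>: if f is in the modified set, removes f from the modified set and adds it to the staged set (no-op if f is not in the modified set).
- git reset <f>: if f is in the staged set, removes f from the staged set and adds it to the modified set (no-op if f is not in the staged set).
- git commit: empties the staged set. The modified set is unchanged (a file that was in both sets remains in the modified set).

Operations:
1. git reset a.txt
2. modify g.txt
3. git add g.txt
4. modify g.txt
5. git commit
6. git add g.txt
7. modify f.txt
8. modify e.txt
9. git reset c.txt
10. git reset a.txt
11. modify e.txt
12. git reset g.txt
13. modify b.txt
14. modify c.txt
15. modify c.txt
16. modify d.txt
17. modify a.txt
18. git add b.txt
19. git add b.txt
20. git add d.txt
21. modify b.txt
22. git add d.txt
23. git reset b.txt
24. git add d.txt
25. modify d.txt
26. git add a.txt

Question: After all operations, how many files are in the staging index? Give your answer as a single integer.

After op 1 (git reset a.txt): modified={none} staged={none}
After op 2 (modify g.txt): modified={g.txt} staged={none}
After op 3 (git add g.txt): modified={none} staged={g.txt}
After op 4 (modify g.txt): modified={g.txt} staged={g.txt}
After op 5 (git commit): modified={g.txt} staged={none}
After op 6 (git add g.txt): modified={none} staged={g.txt}
After op 7 (modify f.txt): modified={f.txt} staged={g.txt}
After op 8 (modify e.txt): modified={e.txt, f.txt} staged={g.txt}
After op 9 (git reset c.txt): modified={e.txt, f.txt} staged={g.txt}
After op 10 (git reset a.txt): modified={e.txt, f.txt} staged={g.txt}
After op 11 (modify e.txt): modified={e.txt, f.txt} staged={g.txt}
After op 12 (git reset g.txt): modified={e.txt, f.txt, g.txt} staged={none}
After op 13 (modify b.txt): modified={b.txt, e.txt, f.txt, g.txt} staged={none}
After op 14 (modify c.txt): modified={b.txt, c.txt, e.txt, f.txt, g.txt} staged={none}
After op 15 (modify c.txt): modified={b.txt, c.txt, e.txt, f.txt, g.txt} staged={none}
After op 16 (modify d.txt): modified={b.txt, c.txt, d.txt, e.txt, f.txt, g.txt} staged={none}
After op 17 (modify a.txt): modified={a.txt, b.txt, c.txt, d.txt, e.txt, f.txt, g.txt} staged={none}
After op 18 (git add b.txt): modified={a.txt, c.txt, d.txt, e.txt, f.txt, g.txt} staged={b.txt}
After op 19 (git add b.txt): modified={a.txt, c.txt, d.txt, e.txt, f.txt, g.txt} staged={b.txt}
After op 20 (git add d.txt): modified={a.txt, c.txt, e.txt, f.txt, g.txt} staged={b.txt, d.txt}
After op 21 (modify b.txt): modified={a.txt, b.txt, c.txt, e.txt, f.txt, g.txt} staged={b.txt, d.txt}
After op 22 (git add d.txt): modified={a.txt, b.txt, c.txt, e.txt, f.txt, g.txt} staged={b.txt, d.txt}
After op 23 (git reset b.txt): modified={a.txt, b.txt, c.txt, e.txt, f.txt, g.txt} staged={d.txt}
After op 24 (git add d.txt): modified={a.txt, b.txt, c.txt, e.txt, f.txt, g.txt} staged={d.txt}
After op 25 (modify d.txt): modified={a.txt, b.txt, c.txt, d.txt, e.txt, f.txt, g.txt} staged={d.txt}
After op 26 (git add a.txt): modified={b.txt, c.txt, d.txt, e.txt, f.txt, g.txt} staged={a.txt, d.txt}
Final staged set: {a.txt, d.txt} -> count=2

Answer: 2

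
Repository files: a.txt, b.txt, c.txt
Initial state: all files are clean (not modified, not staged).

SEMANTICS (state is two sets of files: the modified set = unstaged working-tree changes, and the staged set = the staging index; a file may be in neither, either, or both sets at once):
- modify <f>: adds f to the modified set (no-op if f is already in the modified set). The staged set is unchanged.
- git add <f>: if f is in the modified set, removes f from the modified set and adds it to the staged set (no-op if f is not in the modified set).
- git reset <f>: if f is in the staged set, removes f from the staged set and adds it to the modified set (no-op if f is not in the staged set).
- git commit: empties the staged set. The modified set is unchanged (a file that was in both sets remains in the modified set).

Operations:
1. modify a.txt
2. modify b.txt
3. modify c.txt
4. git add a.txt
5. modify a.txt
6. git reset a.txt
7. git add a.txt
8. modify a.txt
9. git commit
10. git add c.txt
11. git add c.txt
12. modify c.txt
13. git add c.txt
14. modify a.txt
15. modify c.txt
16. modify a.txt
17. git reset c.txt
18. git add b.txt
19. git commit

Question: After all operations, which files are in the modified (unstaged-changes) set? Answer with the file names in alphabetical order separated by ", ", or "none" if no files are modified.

After op 1 (modify a.txt): modified={a.txt} staged={none}
After op 2 (modify b.txt): modified={a.txt, b.txt} staged={none}
After op 3 (modify c.txt): modified={a.txt, b.txt, c.txt} staged={none}
After op 4 (git add a.txt): modified={b.txt, c.txt} staged={a.txt}
After op 5 (modify a.txt): modified={a.txt, b.txt, c.txt} staged={a.txt}
After op 6 (git reset a.txt): modified={a.txt, b.txt, c.txt} staged={none}
After op 7 (git add a.txt): modified={b.txt, c.txt} staged={a.txt}
After op 8 (modify a.txt): modified={a.txt, b.txt, c.txt} staged={a.txt}
After op 9 (git commit): modified={a.txt, b.txt, c.txt} staged={none}
After op 10 (git add c.txt): modified={a.txt, b.txt} staged={c.txt}
After op 11 (git add c.txt): modified={a.txt, b.txt} staged={c.txt}
After op 12 (modify c.txt): modified={a.txt, b.txt, c.txt} staged={c.txt}
After op 13 (git add c.txt): modified={a.txt, b.txt} staged={c.txt}
After op 14 (modify a.txt): modified={a.txt, b.txt} staged={c.txt}
After op 15 (modify c.txt): modified={a.txt, b.txt, c.txt} staged={c.txt}
After op 16 (modify a.txt): modified={a.txt, b.txt, c.txt} staged={c.txt}
After op 17 (git reset c.txt): modified={a.txt, b.txt, c.txt} staged={none}
After op 18 (git add b.txt): modified={a.txt, c.txt} staged={b.txt}
After op 19 (git commit): modified={a.txt, c.txt} staged={none}

Answer: a.txt, c.txt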